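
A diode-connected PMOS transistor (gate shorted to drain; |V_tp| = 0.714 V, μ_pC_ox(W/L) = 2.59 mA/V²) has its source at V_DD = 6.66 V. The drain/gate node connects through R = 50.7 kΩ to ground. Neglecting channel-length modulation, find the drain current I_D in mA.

I_D = 0.111 mA

With gate tied to drain, V_SG = V_SD ≥ V_SG − |V_tp|, so the device is in saturation.
KCL at the drain: ½ k_p (V_SG − |V_tp|)² = (V_DD − V_SG)/R.
Let x = V_SG − 0.714. Then 65.7 x² + x − 5.946 = 0, giving x = 0.293 V (positive root), so V_SG = 1.01 V.
I_D = (V_DD − V_SG)/R = (6.66 − 1.01) / 50.7 = 0.111 mA.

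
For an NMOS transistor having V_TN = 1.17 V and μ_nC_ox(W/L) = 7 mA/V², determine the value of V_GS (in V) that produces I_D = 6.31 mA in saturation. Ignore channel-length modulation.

V_GS = 2.51 V

In saturation I_D = ½ k_n (V_GS − V_TN)², so V_GS − V_TN = √(2 I_D / k_n) = √(2 × 6.31 / 7) = 1.34 V.
V_GS = 1.17 + 1.34 = 2.51 V.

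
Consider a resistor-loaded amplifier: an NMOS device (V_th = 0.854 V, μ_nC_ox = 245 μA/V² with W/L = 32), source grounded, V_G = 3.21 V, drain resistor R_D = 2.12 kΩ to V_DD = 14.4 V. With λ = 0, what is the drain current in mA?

I_D = 6.61 mA

V_GS = V_G = 3.21 V, so V_ov = 3.21 − 0.854 = 2.36 V.
k_n = μ_nC_ox · (W/L) = 7.84 mA/V².
Assume saturation: I_D = ½ k_n V_ov² = 0.5 × 7.84 × 2.36² = 21.8 mA, giving V_DS = V_DD − I_D R_D = 14.4 − 21.8 × 2.12 = -31.7 V.
But -31.7 V < V_ov = 2.36 V, so the device is actually in triode.
In triode I_D = k_n[V_ov V_DS − ½ V_DS²] and I_D = (V_DD − V_DS)/R_D. Equating: 8.31 V_DS² − 40.16 V_DS + 14.4 = 0, giving V_DS = 0.39 V (the root below V_ov).
I_D = (14.4 − 0.39) / 2.12 = 6.61 mA.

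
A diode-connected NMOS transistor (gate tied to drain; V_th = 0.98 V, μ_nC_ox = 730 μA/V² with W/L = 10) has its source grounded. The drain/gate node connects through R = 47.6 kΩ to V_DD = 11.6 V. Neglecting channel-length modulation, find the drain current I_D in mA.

I_D = 0.218 mA

With gate tied to drain, V_GS = V_DS ≥ V_GS − V_th, so the device is in saturation.
k_n = μ_nC_ox · (W/L) = 7.3 mA/V².
KCL at the drain: ½ k_n (V_GS − V_th)² = (V_DD − V_GS)/R.
Let x = V_GS − 0.98. Then 174 x² + x − 10.62 = 0, giving x = 0.244 V (positive root), so V_GS = 1.22 V.
I_D = (V_DD − V_GS)/R = (11.6 − 1.22) / 47.6 = 0.218 mA.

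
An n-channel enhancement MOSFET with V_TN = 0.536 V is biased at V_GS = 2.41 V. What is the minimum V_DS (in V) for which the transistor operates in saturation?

The boundary between triode and saturation is V_DS = V_GS − V_TN = V_ov.
V_ov = 2.41 − 0.536 = 1.87 V.

V_DS,sat = 1.87 V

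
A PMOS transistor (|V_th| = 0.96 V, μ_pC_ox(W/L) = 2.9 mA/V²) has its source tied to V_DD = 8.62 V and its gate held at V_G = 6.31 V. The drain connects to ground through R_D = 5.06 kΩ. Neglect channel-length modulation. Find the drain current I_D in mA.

I_D = 1.60 mA

V_SG = V_DD − V_G = 8.62 − 6.31 = 2.31 V, so V_ov = 2.31 − 0.96 = 1.35 V.
Assume saturation: I_D = ½ k_p V_ov² = 0.5 × 2.9 × 1.35² = 2.64 mA, giving V_SD = V_DD − I_D R_D = 8.62 − 2.64 × 5.06 = -4.75 V.
But -4.75 V < V_ov = 1.35 V, so the device is actually in triode.
In triode I_D = k_p[V_ov V_SD − ½ V_SD²] and I_D = (V_DD − V_SD)/R_D. Equating: 7.34 V_SD² − 20.81 V_SD + 8.62 = 0, giving V_SD = 0.504 V (the root below V_ov).
I_D = (8.62 − 0.504) / 5.06 = 1.6 mA.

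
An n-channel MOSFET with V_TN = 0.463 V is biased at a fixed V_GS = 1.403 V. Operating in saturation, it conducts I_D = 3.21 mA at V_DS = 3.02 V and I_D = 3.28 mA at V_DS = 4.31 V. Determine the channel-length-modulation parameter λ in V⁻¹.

With V_GS fixed, I_D ∝ (1 + λ V_DS) in saturation, so I_D2/I_D1 = (1 + λ V_DS2)/(1 + λ V_DS1).
3.28/3.21 = 1.022 = (1 + 4.31 λ)/(1 + 3.02 λ).
Solving: λ (I_D1 V_DS2 − I_D2 V_DS1) = I_D2 − I_D1, so λ = (3.28 − 3.21) / (3.21 × 4.31 − 3.28 × 3.02) = 0.07 / 3.93 = 0.0178 V⁻¹.

λ = 0.0178 V⁻¹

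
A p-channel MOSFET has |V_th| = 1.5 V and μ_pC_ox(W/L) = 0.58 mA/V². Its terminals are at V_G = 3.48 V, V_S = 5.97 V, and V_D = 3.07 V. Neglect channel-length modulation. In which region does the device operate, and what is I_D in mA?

V_SG = V_S − V_G = 5.97 − 3.48 = 2.49 V; V_SD = V_S − V_D = 5.97 − 3.07 = 2.9 V.
V_ov = V_SG − |V_th| = 2.49 − 1.5 = 0.99 V.
Since V_SD = 2.9 V ≥ V_ov = 0.99 V, the device is in saturation.
I_D = ½ k_p V_ov² = 0.5 × 0.58 × 0.99² = 0.284 mA.

Saturation; I_D = 0.284 mA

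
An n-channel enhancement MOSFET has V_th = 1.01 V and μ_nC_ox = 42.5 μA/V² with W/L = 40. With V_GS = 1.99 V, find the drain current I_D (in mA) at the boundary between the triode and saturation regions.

I_D = 0.816 mA

At the boundary V_DS = V_ov = V_GS − V_th = 1.99 − 1.01 = 0.98 V.
k_n = μ_nC_ox · (W/L) = 1.7 mA/V².
I_D = ½ k_n V_ov² = 0.5 × 1.7 × 0.98² = 0.816 mA.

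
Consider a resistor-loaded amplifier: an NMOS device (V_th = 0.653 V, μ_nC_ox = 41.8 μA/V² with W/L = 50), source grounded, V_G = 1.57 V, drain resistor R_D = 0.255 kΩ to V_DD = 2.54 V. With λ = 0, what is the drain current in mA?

I_D = 0.879 mA

V_GS = V_G = 1.57 V, so V_ov = 1.57 − 0.653 = 0.917 V.
k_n = μ_nC_ox · (W/L) = 2.09 mA/V².
Assume saturation: I_D = ½ k_n V_ov² = 0.5 × 2.09 × 0.917² = 0.879 mA, giving V_DS = V_DD − I_D R_D = 2.54 − 0.879 × 0.255 = 2.32 V.
V_DS = 2.32 V ≥ V_ov = 0.917 V, confirming saturation.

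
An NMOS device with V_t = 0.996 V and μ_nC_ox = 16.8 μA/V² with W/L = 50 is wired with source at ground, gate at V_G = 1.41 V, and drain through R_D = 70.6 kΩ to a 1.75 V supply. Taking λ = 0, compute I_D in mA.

V_GS = V_G = 1.41 V, so V_ov = 1.41 − 0.996 = 0.414 V.
k_n = μ_nC_ox · (W/L) = 0.84 mA/V².
Assume saturation: I_D = ½ k_n V_ov² = 0.5 × 0.84 × 0.414² = 0.072 mA, giving V_DS = V_DD − I_D R_D = 1.75 − 0.072 × 70.6 = -3.33 V.
But -3.33 V < V_ov = 0.414 V, so the device is actually in triode.
In triode I_D = k_n[V_ov V_DS − ½ V_DS²] and I_D = (V_DD − V_DS)/R_D. Equating: 29.7 V_DS² − 25.55 V_DS + 1.75 = 0, giving V_DS = 0.075 V (the root below V_ov).
I_D = (1.75 − 0.075) / 70.6 = 0.0237 mA.

I_D = 0.0237 mA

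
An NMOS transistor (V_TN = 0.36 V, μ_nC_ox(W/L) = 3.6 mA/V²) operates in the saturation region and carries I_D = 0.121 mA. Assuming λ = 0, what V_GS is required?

V_GS = 0.619 V

In saturation I_D = ½ k_n (V_GS − V_TN)², so V_GS − V_TN = √(2 I_D / k_n) = √(2 × 0.121 / 3.6) = 0.259 V.
V_GS = 0.36 + 0.259 = 0.619 V.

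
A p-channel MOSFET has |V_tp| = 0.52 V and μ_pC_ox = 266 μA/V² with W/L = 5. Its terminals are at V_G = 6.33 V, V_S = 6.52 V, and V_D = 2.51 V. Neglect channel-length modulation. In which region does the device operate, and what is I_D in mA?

V_SG = V_S − V_G = 6.52 − 6.33 = 0.19 V; V_SD = V_S − V_D = 6.52 − 2.51 = 4.01 V.
V_SG = 0.19 V < |V_tp| = 0.52 V, so the transistor is in cutoff.

Cutoff; I_D = 0 mA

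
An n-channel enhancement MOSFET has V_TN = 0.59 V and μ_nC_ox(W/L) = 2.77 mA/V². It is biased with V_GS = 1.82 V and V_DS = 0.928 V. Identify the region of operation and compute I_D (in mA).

Triode; I_D = 1.97 mA

V_ov = V_GS − V_TN = 1.82 − 0.59 = 1.23 V.
Since V_DS = 0.928 V < V_ov = 1.23 V, the device is in the triode region.
I_D = k_n [V_ov · V_DS − ½ V_DS²] = 2.77 × [1.23 × 0.928 − 0.5 × 0.928²] = 1.97 mA.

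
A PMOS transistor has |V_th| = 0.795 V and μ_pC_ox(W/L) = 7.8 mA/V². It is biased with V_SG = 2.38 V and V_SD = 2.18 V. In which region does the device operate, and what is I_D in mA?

V_ov = V_SG − |V_th| = 2.38 − 0.795 = 1.58 V.
Since V_SD = 2.18 V ≥ V_ov = 1.58 V, the device is in saturation.
I_D = ½ k_p V_ov² = 0.5 × 7.8 × 1.58² = 9.8 mA.

Saturation; I_D = 9.80 mA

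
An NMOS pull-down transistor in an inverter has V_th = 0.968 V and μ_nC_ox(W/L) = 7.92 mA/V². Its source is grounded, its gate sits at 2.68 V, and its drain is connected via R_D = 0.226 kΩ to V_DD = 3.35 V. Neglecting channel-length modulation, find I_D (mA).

V_GS = V_G = 2.68 V, so V_ov = 2.68 − 0.968 = 1.71 V.
Assume saturation: I_D = ½ k_n V_ov² = 0.5 × 7.92 × 1.71² = 11.6 mA, giving V_DS = V_DD − I_D R_D = 3.35 − 11.6 × 0.226 = 0.727 V.
But 0.727 V < V_ov = 1.71 V, so the device is actually in triode.
In triode I_D = k_n[V_ov V_DS − ½ V_DS²] and I_D = (V_DD − V_DS)/R_D. Equating: 0.895 V_DS² − 4.064 V_DS + 3.35 = 0, giving V_DS = 1.08 V (the root below V_ov).
I_D = (3.35 − 1.08) / 0.226 = 10 mA.

I_D = 10.0 mA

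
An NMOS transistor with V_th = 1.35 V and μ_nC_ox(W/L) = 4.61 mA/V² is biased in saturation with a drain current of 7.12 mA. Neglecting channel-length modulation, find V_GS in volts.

V_GS = 3.11 V

In saturation I_D = ½ k_n (V_GS − V_th)², so V_GS − V_th = √(2 I_D / k_n) = √(2 × 7.12 / 4.61) = 1.76 V.
V_GS = 1.35 + 1.76 = 3.11 V.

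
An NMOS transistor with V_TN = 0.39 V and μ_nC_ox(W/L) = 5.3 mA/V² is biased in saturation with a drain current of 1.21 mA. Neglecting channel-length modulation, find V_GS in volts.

V_GS = 1.07 V

In saturation I_D = ½ k_n (V_GS − V_TN)², so V_GS − V_TN = √(2 I_D / k_n) = √(2 × 1.21 / 5.3) = 0.676 V.
V_GS = 0.39 + 0.676 = 1.07 V.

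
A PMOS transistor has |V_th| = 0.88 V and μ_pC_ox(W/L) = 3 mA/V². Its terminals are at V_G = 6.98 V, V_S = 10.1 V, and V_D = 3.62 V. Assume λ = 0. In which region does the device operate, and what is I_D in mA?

V_SG = V_S − V_G = 10.1 − 6.98 = 3.12 V; V_SD = V_S − V_D = 10.1 − 3.62 = 6.48 V.
V_ov = V_SG − |V_th| = 3.12 − 0.88 = 2.24 V.
Since V_SD = 6.48 V ≥ V_ov = 2.24 V, the device is in saturation.
I_D = ½ k_p V_ov² = 0.5 × 3 × 2.24² = 7.53 mA.

Saturation; I_D = 7.53 mA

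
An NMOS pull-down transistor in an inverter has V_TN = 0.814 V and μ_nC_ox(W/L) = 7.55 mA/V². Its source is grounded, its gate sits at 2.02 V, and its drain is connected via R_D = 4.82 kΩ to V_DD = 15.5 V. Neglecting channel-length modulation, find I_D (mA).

V_GS = V_G = 2.02 V, so V_ov = 2.02 − 0.814 = 1.21 V.
Assume saturation: I_D = ½ k_n V_ov² = 0.5 × 7.55 × 1.21² = 5.49 mA, giving V_DS = V_DD − I_D R_D = 15.5 − 5.49 × 4.82 = -11 V.
But -11 V < V_ov = 1.21 V, so the device is actually in triode.
In triode I_D = k_n[V_ov V_DS − ½ V_DS²] and I_D = (V_DD − V_DS)/R_D. Equating: 18.2 V_DS² − 44.89 V_DS + 15.5 = 0, giving V_DS = 0.415 V (the root below V_ov).
I_D = (15.5 − 0.415) / 4.82 = 3.13 mA.

I_D = 3.13 mA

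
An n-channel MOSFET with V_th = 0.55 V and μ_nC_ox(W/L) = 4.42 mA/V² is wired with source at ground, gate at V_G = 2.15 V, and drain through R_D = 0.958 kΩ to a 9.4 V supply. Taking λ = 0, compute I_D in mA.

I_D = 5.66 mA

V_GS = V_G = 2.15 V, so V_ov = 2.15 − 0.55 = 1.6 V.
Assume saturation: I_D = ½ k_n V_ov² = 0.5 × 4.42 × 1.6² = 5.66 mA, giving V_DS = V_DD − I_D R_D = 9.4 − 5.66 × 0.958 = 3.98 V.
V_DS = 3.98 V ≥ V_ov = 1.6 V, confirming saturation.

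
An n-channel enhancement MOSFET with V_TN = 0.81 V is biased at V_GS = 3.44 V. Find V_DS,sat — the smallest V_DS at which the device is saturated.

V_DS,sat = 2.63 V

The boundary between triode and saturation is V_DS = V_GS − V_TN = V_ov.
V_ov = 3.44 − 0.81 = 2.63 V.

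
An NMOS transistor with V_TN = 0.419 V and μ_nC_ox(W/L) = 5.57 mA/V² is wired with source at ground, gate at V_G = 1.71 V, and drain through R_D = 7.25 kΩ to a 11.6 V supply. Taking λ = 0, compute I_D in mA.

I_D = 1.57 mA

V_GS = V_G = 1.71 V, so V_ov = 1.71 − 0.419 = 1.29 V.
Assume saturation: I_D = ½ k_n V_ov² = 0.5 × 5.57 × 1.29² = 4.64 mA, giving V_DS = V_DD − I_D R_D = 11.6 − 4.64 × 7.25 = -22.1 V.
But -22.1 V < V_ov = 1.29 V, so the device is actually in triode.
In triode I_D = k_n[V_ov V_DS − ½ V_DS²] and I_D = (V_DD − V_DS)/R_D. Equating: 20.2 V_DS² − 53.13 V_DS + 11.6 = 0, giving V_DS = 0.24 V (the root below V_ov).
I_D = (11.6 − 0.24) / 7.25 = 1.57 mA.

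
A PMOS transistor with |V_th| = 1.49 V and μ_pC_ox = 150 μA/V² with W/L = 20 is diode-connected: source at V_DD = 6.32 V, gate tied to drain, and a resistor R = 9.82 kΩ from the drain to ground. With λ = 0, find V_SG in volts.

With gate tied to drain, V_SG = V_SD ≥ V_SG − |V_th|, so the device is in saturation.
k_p = μ_pC_ox · (W/L) = 3 mA/V².
KCL at the drain: ½ k_p (V_SG − |V_th|)² = (V_DD − V_SG)/R.
Let x = V_SG − 1.49. Then 14.7 x² + x − 4.83 = 0, giving x = 0.54 V (positive root), so V_SG = 2.03 V.
I_D = (V_DD − V_SG)/R = (6.32 − 2.03) / 9.82 = 0.437 mA.

V_SG = 2.03 V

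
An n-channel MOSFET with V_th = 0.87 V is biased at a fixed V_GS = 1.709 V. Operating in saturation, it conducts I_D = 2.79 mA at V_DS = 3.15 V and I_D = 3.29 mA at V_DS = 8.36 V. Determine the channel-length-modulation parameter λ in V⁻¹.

With V_GS fixed, I_D ∝ (1 + λ V_DS) in saturation, so I_D2/I_D1 = (1 + λ V_DS2)/(1 + λ V_DS1).
3.29/2.79 = 1.179 = (1 + 8.36 λ)/(1 + 3.15 λ).
Solving: λ (I_D1 V_DS2 − I_D2 V_DS1) = I_D2 − I_D1, so λ = (3.29 − 2.79) / (2.79 × 8.36 − 3.29 × 3.15) = 0.5 / 13 = 0.0386 V⁻¹.

λ = 0.0386 V⁻¹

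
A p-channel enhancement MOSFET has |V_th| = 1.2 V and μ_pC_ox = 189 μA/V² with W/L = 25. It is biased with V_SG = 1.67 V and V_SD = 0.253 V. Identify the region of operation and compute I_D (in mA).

Triode; I_D = 0.411 mA

k_p = μ_pC_ox · (W/L) = 4.725 mA/V².
V_ov = V_SG − |V_th| = 1.67 − 1.2 = 0.47 V.
Since V_SD = 0.253 V < V_ov = 0.47 V, the device is in the triode region.
I_D = k_p [V_ov · V_SD − ½ V_SD²] = 4.725 × [0.47 × 0.253 − 0.5 × 0.253²] = 0.411 mA.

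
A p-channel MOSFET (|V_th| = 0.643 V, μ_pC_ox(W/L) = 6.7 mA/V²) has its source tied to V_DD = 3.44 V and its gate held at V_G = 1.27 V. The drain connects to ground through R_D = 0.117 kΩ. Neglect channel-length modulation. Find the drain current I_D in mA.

I_D = 7.81 mA

V_SG = V_DD − V_G = 3.44 − 1.27 = 2.17 V, so V_ov = 2.17 − 0.643 = 1.53 V.
Assume saturation: I_D = ½ k_p V_ov² = 0.5 × 6.7 × 1.53² = 7.81 mA, giving V_SD = V_DD − I_D R_D = 3.44 − 7.81 × 0.117 = 2.53 V.
V_SD = 2.53 V ≥ V_ov = 1.53 V, confirming saturation.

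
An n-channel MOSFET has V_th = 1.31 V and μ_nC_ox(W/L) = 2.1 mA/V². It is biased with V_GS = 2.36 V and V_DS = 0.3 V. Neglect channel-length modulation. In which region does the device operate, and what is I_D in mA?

V_ov = V_GS − V_th = 2.36 − 1.31 = 1.05 V.
Since V_DS = 0.3 V < V_ov = 1.05 V, the device is in the triode region.
I_D = k_n [V_ov · V_DS − ½ V_DS²] = 2.1 × [1.05 × 0.3 − 0.5 × 0.3²] = 0.567 mA.

Triode; I_D = 0.567 mA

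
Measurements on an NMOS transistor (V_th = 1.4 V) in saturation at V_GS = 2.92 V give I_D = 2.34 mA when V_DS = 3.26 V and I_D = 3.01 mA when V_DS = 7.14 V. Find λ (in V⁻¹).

λ = 0.0972 V⁻¹

With V_GS fixed, I_D ∝ (1 + λ V_DS) in saturation, so I_D2/I_D1 = (1 + λ V_DS2)/(1 + λ V_DS1).
3.01/2.34 = 1.286 = (1 + 7.14 λ)/(1 + 3.26 λ).
Solving: λ (I_D1 V_DS2 − I_D2 V_DS1) = I_D2 − I_D1, so λ = (3.01 − 2.34) / (2.34 × 7.14 − 3.01 × 3.26) = 0.67 / 6.9 = 0.0972 V⁻¹.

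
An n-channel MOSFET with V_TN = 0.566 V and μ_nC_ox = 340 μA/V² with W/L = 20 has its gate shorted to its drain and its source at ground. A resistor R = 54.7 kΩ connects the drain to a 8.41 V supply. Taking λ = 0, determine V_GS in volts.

With gate tied to drain, V_GS = V_DS ≥ V_GS − V_TN, so the device is in saturation.
k_n = μ_nC_ox · (W/L) = 6.8 mA/V².
KCL at the drain: ½ k_n (V_GS − V_TN)² = (V_DD − V_GS)/R.
Let x = V_GS − 0.566. Then 186 x² + x − 7.844 = 0, giving x = 0.203 V (positive root), so V_GS = 0.769 V.
I_D = (V_DD − V_GS)/R = (8.41 − 0.769) / 54.7 = 0.14 mA.

V_GS = 0.769 V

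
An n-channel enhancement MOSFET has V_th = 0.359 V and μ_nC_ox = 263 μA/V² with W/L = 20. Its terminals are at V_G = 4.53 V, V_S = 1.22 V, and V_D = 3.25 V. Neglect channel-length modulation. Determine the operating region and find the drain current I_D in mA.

V_GS = V_G − V_S = 4.53 − 1.22 = 3.31 V; V_DS = V_D − V_S = 3.25 − 1.22 = 2.03 V.
k_n = μ_nC_ox · (W/L) = 5.26 mA/V².
V_ov = V_GS − V_th = 3.31 − 0.359 = 2.95 V.
Since V_DS = 2.03 V < V_ov = 2.95 V, the device is in the triode region.
I_D = k_n [V_ov · V_DS − ½ V_DS²] = 5.26 × [2.95 × 2.03 − 0.5 × 2.03²] = 20.7 mA.

Triode; I_D = 20.7 mA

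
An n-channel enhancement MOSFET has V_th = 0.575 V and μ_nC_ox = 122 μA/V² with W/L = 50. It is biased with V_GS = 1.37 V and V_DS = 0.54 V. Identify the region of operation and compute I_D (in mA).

k_n = μ_nC_ox · (W/L) = 6.1 mA/V².
V_ov = V_GS − V_th = 1.37 − 0.575 = 0.795 V.
Since V_DS = 0.54 V < V_ov = 0.795 V, the device is in the triode region.
I_D = k_n [V_ov · V_DS − ½ V_DS²] = 6.1 × [0.795 × 0.54 − 0.5 × 0.54²] = 1.73 mA.

Triode; I_D = 1.73 mA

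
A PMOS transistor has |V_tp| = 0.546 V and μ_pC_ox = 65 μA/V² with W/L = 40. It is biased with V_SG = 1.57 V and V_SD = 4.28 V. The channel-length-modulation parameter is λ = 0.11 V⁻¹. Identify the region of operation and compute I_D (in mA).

Saturation; I_D = 2.00 mA

k_p = μ_pC_ox · (W/L) = 2.6 mA/V².
V_ov = V_SG − |V_tp| = 1.57 − 0.546 = 1.02 V.
Since V_SD = 4.28 V ≥ V_ov = 1.02 V, the device is in saturation.
I_D = ½ k_p V_ov² (1 + λ V_SD) = 0.5 × 2.6 × 1.02² × (1 + 0.11 × 4.28) = 2 mA.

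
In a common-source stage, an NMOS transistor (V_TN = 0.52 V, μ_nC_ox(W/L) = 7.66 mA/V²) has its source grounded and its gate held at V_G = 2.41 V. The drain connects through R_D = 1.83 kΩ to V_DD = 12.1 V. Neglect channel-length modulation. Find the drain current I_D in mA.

V_GS = V_G = 2.41 V, so V_ov = 2.41 − 0.52 = 1.89 V.
Assume saturation: I_D = ½ k_n V_ov² = 0.5 × 7.66 × 1.89² = 13.7 mA, giving V_DS = V_DD − I_D R_D = 12.1 − 13.7 × 1.83 = -12.9 V.
But -12.9 V < V_ov = 1.89 V, so the device is actually in triode.
In triode I_D = k_n[V_ov V_DS − ½ V_DS²] and I_D = (V_DD − V_DS)/R_D. Equating: 7.01 V_DS² − 27.49 V_DS + 12.1 = 0, giving V_DS = 0.505 V (the root below V_ov).
I_D = (12.1 − 0.505) / 1.83 = 6.34 mA.

I_D = 6.34 mA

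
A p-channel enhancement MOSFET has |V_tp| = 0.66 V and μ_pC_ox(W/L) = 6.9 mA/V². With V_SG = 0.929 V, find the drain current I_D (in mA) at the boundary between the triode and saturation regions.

At the boundary V_SD = V_ov = V_SG − |V_tp| = 0.929 − 0.66 = 0.269 V.
I_D = ½ k_p V_ov² = 0.5 × 6.9 × 0.269² = 0.25 mA.

I_D = 0.250 mA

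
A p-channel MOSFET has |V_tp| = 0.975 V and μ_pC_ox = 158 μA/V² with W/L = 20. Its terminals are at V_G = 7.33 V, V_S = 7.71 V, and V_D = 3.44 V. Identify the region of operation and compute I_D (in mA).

V_SG = V_S − V_G = 7.71 − 7.33 = 0.38 V; V_SD = V_S − V_D = 7.71 − 3.44 = 4.27 V.
V_SG = 0.38 V < |V_tp| = 0.975 V, so the transistor is in cutoff.

Cutoff; I_D = 0 mA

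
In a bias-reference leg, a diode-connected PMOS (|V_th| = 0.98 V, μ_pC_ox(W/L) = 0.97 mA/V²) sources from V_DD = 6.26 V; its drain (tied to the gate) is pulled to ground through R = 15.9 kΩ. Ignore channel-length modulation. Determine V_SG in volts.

V_SG = 1.75 V

With gate tied to drain, V_SG = V_SD ≥ V_SG − |V_th|, so the device is in saturation.
KCL at the drain: ½ k_p (V_SG − |V_th|)² = (V_DD − V_SG)/R.
Let x = V_SG − 0.98. Then 7.71 x² + x − 5.28 = 0, giving x = 0.765 V (positive root), so V_SG = 1.75 V.
I_D = (V_DD − V_SG)/R = (6.26 − 1.75) / 15.9 = 0.284 mA.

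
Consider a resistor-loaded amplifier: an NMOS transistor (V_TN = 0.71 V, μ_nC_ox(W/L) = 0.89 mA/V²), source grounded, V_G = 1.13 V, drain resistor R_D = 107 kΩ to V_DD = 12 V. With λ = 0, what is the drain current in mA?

V_GS = V_G = 1.13 V, so V_ov = 1.13 − 0.71 = 0.42 V.
Assume saturation: I_D = ½ k_n V_ov² = 0.5 × 0.89 × 0.42² = 0.0785 mA, giving V_DS = V_DD − I_D R_D = 12 − 0.0785 × 107 = 3.6 V.
V_DS = 3.6 V ≥ V_ov = 0.42 V, confirming saturation.

I_D = 0.0785 mA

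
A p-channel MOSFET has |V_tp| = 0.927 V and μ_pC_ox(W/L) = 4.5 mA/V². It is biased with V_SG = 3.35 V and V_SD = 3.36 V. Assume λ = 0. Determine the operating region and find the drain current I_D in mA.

V_ov = V_SG − |V_tp| = 3.35 − 0.927 = 2.42 V.
Since V_SD = 3.36 V ≥ V_ov = 2.42 V, the device is in saturation.
I_D = ½ k_p V_ov² = 0.5 × 4.5 × 2.42² = 13.2 mA.

Saturation; I_D = 13.2 mA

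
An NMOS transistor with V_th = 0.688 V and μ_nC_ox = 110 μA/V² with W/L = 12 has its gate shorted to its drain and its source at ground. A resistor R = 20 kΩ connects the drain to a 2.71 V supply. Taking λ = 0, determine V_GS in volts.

V_GS = 1.04 V

With gate tied to drain, V_GS = V_DS ≥ V_GS − V_th, so the device is in saturation.
k_n = μ_nC_ox · (W/L) = 1.32 mA/V².
KCL at the drain: ½ k_n (V_GS − V_th)² = (V_DD − V_GS)/R.
Let x = V_GS − 0.688. Then 13.2 x² + x − 2.022 = 0, giving x = 0.355 V (positive root), so V_GS = 1.04 V.
I_D = (V_DD − V_GS)/R = (2.71 − 1.04) / 20 = 0.0833 mA.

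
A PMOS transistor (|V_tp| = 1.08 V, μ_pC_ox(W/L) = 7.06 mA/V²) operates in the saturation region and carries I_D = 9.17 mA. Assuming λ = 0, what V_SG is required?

V_SG = 2.69 V

In saturation I_D = ½ k_p (V_SG − |V_tp|)², so V_SG − |V_tp| = √(2 I_D / k_p) = √(2 × 9.17 / 7.06) = 1.61 V.
V_SG = 1.08 + 1.61 = 2.69 V.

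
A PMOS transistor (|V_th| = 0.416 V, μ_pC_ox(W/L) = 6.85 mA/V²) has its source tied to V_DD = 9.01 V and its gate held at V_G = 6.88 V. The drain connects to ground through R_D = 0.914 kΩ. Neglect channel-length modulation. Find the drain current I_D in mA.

V_SG = V_DD − V_G = 9.01 − 6.88 = 2.13 V, so V_ov = 2.13 − 0.416 = 1.71 V.
Assume saturation: I_D = ½ k_p V_ov² = 0.5 × 6.85 × 1.71² = 10.1 mA, giving V_SD = V_DD − I_D R_D = 9.01 − 10.1 × 0.914 = -0.187 V.
But -0.187 V < V_ov = 1.71 V, so the device is actually in triode.
In triode I_D = k_p[V_ov V_SD − ½ V_SD²] and I_D = (V_DD − V_SD)/R_D. Equating: 3.13 V_SD² − 11.73 V_SD + 9.01 = 0, giving V_SD = 1.08 V (the root below V_ov).
I_D = (9.01 − 1.08) / 0.914 = 8.68 mA.

I_D = 8.68 mA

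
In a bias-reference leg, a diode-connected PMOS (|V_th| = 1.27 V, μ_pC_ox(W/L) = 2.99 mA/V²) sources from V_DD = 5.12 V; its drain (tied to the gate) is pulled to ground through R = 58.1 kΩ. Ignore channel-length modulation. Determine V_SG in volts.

With gate tied to drain, V_SG = V_SD ≥ V_SG − |V_th|, so the device is in saturation.
KCL at the drain: ½ k_p (V_SG − |V_th|)² = (V_DD − V_SG)/R.
Let x = V_SG − 1.27. Then 86.9 x² + x − 3.85 = 0, giving x = 0.205 V (positive root), so V_SG = 1.47 V.
I_D = (V_DD − V_SG)/R = (5.12 − 1.47) / 58.1 = 0.0627 mA.

V_SG = 1.47 V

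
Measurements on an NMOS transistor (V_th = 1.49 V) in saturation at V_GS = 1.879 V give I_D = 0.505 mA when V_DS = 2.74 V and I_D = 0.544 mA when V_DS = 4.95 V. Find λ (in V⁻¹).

With V_GS fixed, I_D ∝ (1 + λ V_DS) in saturation, so I_D2/I_D1 = (1 + λ V_DS2)/(1 + λ V_DS1).
0.544/0.505 = 1.077 = (1 + 4.95 λ)/(1 + 2.74 λ).
Solving: λ (I_D1 V_DS2 − I_D2 V_DS1) = I_D2 − I_D1, so λ = (0.544 − 0.505) / (0.505 × 4.95 − 0.544 × 2.74) = 0.039 / 1.01 = 0.0386 V⁻¹.

λ = 0.0386 V⁻¹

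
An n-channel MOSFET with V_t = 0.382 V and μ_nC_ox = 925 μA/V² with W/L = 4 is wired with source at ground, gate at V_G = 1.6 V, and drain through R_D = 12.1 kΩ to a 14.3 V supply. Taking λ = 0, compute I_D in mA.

I_D = 1.16 mA

V_GS = V_G = 1.6 V, so V_ov = 1.6 − 0.382 = 1.22 V.
k_n = μ_nC_ox · (W/L) = 3.7 mA/V².
Assume saturation: I_D = ½ k_n V_ov² = 0.5 × 3.7 × 1.22² = 2.74 mA, giving V_DS = V_DD − I_D R_D = 14.3 − 2.74 × 12.1 = -18.9 V.
But -18.9 V < V_ov = 1.22 V, so the device is actually in triode.
In triode I_D = k_n[V_ov V_DS − ½ V_DS²] and I_D = (V_DD − V_DS)/R_D. Equating: 22.4 V_DS² − 55.53 V_DS + 14.3 = 0, giving V_DS = 0.292 V (the root below V_ov).
I_D = (14.3 − 0.292) / 12.1 = 1.16 mA.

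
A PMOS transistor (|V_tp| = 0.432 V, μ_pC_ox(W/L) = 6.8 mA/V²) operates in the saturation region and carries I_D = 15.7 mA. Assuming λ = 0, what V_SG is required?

In saturation I_D = ½ k_p (V_SG − |V_tp|)², so V_SG − |V_tp| = √(2 I_D / k_p) = √(2 × 15.7 / 6.8) = 2.15 V.
V_SG = 0.432 + 2.15 = 2.58 V.

V_SG = 2.58 V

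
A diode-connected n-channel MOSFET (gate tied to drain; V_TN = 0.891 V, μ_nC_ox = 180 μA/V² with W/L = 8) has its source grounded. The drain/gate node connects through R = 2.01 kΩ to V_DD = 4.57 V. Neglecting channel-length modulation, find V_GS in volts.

With gate tied to drain, V_GS = V_DS ≥ V_GS − V_TN, so the device is in saturation.
k_n = μ_nC_ox · (W/L) = 1.44 mA/V².
KCL at the drain: ½ k_n (V_GS − V_TN)² = (V_DD − V_GS)/R.
Let x = V_GS − 0.891. Then 1.45 x² + x − 3.679 = 0, giving x = 1.29 V (positive root), so V_GS = 2.18 V.
I_D = (V_DD − V_GS)/R = (4.57 − 2.18) / 2.01 = 1.19 mA.

V_GS = 2.18 V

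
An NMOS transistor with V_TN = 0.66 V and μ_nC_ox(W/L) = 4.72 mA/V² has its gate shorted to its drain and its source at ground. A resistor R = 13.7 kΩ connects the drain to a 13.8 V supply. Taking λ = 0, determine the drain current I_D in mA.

With gate tied to drain, V_GS = V_DS ≥ V_GS − V_TN, so the device is in saturation.
KCL at the drain: ½ k_n (V_GS − V_TN)² = (V_DD − V_GS)/R.
Let x = V_GS − 0.66. Then 32.3 x² + x − 13.14 = 0, giving x = 0.622 V (positive root), so V_GS = 1.28 V.
I_D = (V_DD − V_GS)/R = (13.8 − 1.28) / 13.7 = 0.914 mA.

I_D = 0.914 mA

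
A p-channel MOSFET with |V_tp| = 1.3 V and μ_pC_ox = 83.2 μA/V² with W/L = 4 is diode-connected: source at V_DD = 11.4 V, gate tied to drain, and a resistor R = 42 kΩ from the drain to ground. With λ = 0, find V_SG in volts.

With gate tied to drain, V_SG = V_SD ≥ V_SG − |V_tp|, so the device is in saturation.
k_p = μ_pC_ox · (W/L) = 0.3328 mA/V².
KCL at the drain: ½ k_p (V_SG − |V_tp|)² = (V_DD − V_SG)/R.
Let x = V_SG − 1.3. Then 6.99 x² + x − 10.1 = 0, giving x = 1.13 V (positive root), so V_SG = 2.43 V.
I_D = (V_DD − V_SG)/R = (11.4 − 2.43) / 42 = 0.214 mA.

V_SG = 2.43 V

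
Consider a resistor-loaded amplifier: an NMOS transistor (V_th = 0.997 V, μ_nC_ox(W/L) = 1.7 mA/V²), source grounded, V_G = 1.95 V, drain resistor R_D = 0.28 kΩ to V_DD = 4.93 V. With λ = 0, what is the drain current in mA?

V_GS = V_G = 1.95 V, so V_ov = 1.95 − 0.997 = 0.953 V.
Assume saturation: I_D = ½ k_n V_ov² = 0.5 × 1.7 × 0.953² = 0.772 mA, giving V_DS = V_DD − I_D R_D = 4.93 − 0.772 × 0.28 = 4.71 V.
V_DS = 4.71 V ≥ V_ov = 0.953 V, confirming saturation.

I_D = 0.772 mA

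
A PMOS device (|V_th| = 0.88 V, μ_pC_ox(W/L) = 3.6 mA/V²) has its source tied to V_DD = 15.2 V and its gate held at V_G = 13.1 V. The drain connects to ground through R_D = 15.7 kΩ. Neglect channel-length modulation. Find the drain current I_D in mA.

I_D = 0.953 mA

V_SG = V_DD − V_G = 15.2 − 13.1 = 2.1 V, so V_ov = 2.1 − 0.88 = 1.22 V.
Assume saturation: I_D = ½ k_p V_ov² = 0.5 × 3.6 × 1.22² = 2.68 mA, giving V_SD = V_DD − I_D R_D = 15.2 − 2.68 × 15.7 = -26.9 V.
But -26.9 V < V_ov = 1.22 V, so the device is actually in triode.
In triode I_D = k_p[V_ov V_SD − ½ V_SD²] and I_D = (V_DD − V_SD)/R_D. Equating: 28.3 V_SD² − 69.95 V_SD + 15.2 = 0, giving V_SD = 0.241 V (the root below V_ov).
I_D = (15.2 − 0.241) / 15.7 = 0.953 mA.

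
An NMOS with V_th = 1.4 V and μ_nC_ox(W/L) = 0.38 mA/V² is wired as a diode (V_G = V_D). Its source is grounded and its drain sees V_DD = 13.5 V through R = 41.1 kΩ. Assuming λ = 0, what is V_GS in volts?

With gate tied to drain, V_GS = V_DS ≥ V_GS − V_th, so the device is in saturation.
KCL at the drain: ½ k_n (V_GS − V_th)² = (V_DD − V_GS)/R.
Let x = V_GS − 1.4. Then 7.81 x² + x − 12.1 = 0, giving x = 1.18 V (positive root), so V_GS = 2.58 V.
I_D = (V_DD − V_GS)/R = (13.5 − 2.58) / 41.1 = 0.266 mA.

V_GS = 2.58 V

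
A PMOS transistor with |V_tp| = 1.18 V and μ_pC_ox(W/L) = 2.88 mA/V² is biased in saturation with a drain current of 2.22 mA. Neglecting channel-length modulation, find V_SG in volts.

V_SG = 2.42 V

In saturation I_D = ½ k_p (V_SG − |V_tp|)², so V_SG − |V_tp| = √(2 I_D / k_p) = √(2 × 2.22 / 2.88) = 1.24 V.
V_SG = 1.18 + 1.24 = 2.42 V.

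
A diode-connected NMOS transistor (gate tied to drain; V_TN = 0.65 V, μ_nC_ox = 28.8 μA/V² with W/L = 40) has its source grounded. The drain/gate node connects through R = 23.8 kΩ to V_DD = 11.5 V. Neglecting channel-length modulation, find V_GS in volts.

V_GS = 1.50 V

With gate tied to drain, V_GS = V_DS ≥ V_GS − V_TN, so the device is in saturation.
k_n = μ_nC_ox · (W/L) = 1.152 mA/V².
KCL at the drain: ½ k_n (V_GS − V_TN)² = (V_DD − V_GS)/R.
Let x = V_GS − 0.65. Then 13.7 x² + x − 10.85 = 0, giving x = 0.854 V (positive root), so V_GS = 1.5 V.
I_D = (V_DD − V_GS)/R = (11.5 − 1.5) / 23.8 = 0.42 mA.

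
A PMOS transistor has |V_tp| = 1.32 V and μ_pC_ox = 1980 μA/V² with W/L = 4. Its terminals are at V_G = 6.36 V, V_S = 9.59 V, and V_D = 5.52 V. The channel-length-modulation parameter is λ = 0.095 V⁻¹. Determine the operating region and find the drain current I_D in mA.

Saturation; I_D = 20.0 mA

V_SG = V_S − V_G = 9.59 − 6.36 = 3.23 V; V_SD = V_S − V_D = 9.59 − 5.52 = 4.07 V.
k_p = μ_pC_ox · (W/L) = 7.92 mA/V².
V_ov = V_SG − |V_tp| = 3.23 − 1.32 = 1.91 V.
Since V_SD = 4.07 V ≥ V_ov = 1.91 V, the device is in saturation.
I_D = ½ k_p V_ov² (1 + λ V_SD) = 0.5 × 7.92 × 1.91² × (1 + 0.095 × 4.07) = 20 mA.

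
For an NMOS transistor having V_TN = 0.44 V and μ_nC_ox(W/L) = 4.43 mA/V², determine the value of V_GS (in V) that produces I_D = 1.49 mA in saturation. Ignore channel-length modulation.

V_GS = 1.26 V

In saturation I_D = ½ k_n (V_GS − V_TN)², so V_GS − V_TN = √(2 I_D / k_n) = √(2 × 1.49 / 4.43) = 0.82 V.
V_GS = 0.44 + 0.82 = 1.26 V.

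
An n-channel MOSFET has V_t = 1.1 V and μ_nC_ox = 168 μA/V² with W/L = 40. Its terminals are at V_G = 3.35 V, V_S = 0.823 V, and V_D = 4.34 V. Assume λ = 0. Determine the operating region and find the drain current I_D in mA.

V_GS = V_G − V_S = 3.35 − 0.823 = 2.53 V; V_DS = V_D − V_S = 4.34 − 0.823 = 3.52 V.
k_n = μ_nC_ox · (W/L) = 6.72 mA/V².
V_ov = V_GS − V_t = 2.53 − 1.1 = 1.43 V.
Since V_DS = 3.52 V ≥ V_ov = 1.43 V, the device is in saturation.
I_D = ½ k_n V_ov² = 0.5 × 6.72 × 1.43² = 6.84 mA.

Saturation; I_D = 6.84 mA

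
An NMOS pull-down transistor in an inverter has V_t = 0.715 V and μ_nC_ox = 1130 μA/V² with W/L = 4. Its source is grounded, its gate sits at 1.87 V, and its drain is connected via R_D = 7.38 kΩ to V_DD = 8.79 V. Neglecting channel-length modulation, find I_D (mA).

I_D = 1.16 mA

V_GS = V_G = 1.87 V, so V_ov = 1.87 − 0.715 = 1.16 V.
k_n = μ_nC_ox · (W/L) = 4.52 mA/V².
Assume saturation: I_D = ½ k_n V_ov² = 0.5 × 4.52 × 1.16² = 3.01 mA, giving V_DS = V_DD − I_D R_D = 8.79 − 3.01 × 7.38 = -13.5 V.
But -13.5 V < V_ov = 1.16 V, so the device is actually in triode.
In triode I_D = k_n[V_ov V_DS − ½ V_DS²] and I_D = (V_DD − V_DS)/R_D. Equating: 16.7 V_DS² − 39.53 V_DS + 8.79 = 0, giving V_DS = 0.248 V (the root below V_ov).
I_D = (8.79 − 0.248) / 7.38 = 1.16 mA.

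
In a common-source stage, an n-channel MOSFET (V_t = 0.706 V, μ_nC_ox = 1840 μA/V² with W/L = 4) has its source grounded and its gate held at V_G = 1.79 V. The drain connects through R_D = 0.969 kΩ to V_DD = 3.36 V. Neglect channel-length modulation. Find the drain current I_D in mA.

I_D = 2.97 mA

V_GS = V_G = 1.79 V, so V_ov = 1.79 − 0.706 = 1.08 V.
k_n = μ_nC_ox · (W/L) = 7.36 mA/V².
Assume saturation: I_D = ½ k_n V_ov² = 0.5 × 7.36 × 1.08² = 4.32 mA, giving V_DS = V_DD − I_D R_D = 3.36 − 4.32 × 0.969 = -0.83 V.
But -0.83 V < V_ov = 1.08 V, so the device is actually in triode.
In triode I_D = k_n[V_ov V_DS − ½ V_DS²] and I_D = (V_DD − V_DS)/R_D. Equating: 3.57 V_DS² − 8.731 V_DS + 3.36 = 0, giving V_DS = 0.478 V (the root below V_ov).
I_D = (3.36 − 0.478) / 0.969 = 2.97 mA.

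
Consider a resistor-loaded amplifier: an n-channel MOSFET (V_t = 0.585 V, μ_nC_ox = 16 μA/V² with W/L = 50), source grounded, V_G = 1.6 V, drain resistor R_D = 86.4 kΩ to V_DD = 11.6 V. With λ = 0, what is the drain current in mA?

V_GS = V_G = 1.6 V, so V_ov = 1.6 − 0.585 = 1.02 V.
k_n = μ_nC_ox · (W/L) = 0.8 mA/V².
Assume saturation: I_D = ½ k_n V_ov² = 0.5 × 0.8 × 1.02² = 0.412 mA, giving V_DS = V_DD − I_D R_D = 11.6 − 0.412 × 86.4 = -24 V.
But -24 V < V_ov = 1.02 V, so the device is actually in triode.
In triode I_D = k_n[V_ov V_DS − ½ V_DS²] and I_D = (V_DD − V_DS)/R_D. Equating: 34.6 V_DS² − 71.16 V_DS + 11.6 = 0, giving V_DS = 0.178 V (the root below V_ov).
I_D = (11.6 − 0.178) / 86.4 = 0.132 mA.

I_D = 0.132 mA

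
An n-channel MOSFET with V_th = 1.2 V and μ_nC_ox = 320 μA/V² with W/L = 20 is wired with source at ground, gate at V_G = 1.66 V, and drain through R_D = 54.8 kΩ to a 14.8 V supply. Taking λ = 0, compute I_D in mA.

V_GS = V_G = 1.66 V, so V_ov = 1.66 − 1.2 = 0.46 V.
k_n = μ_nC_ox · (W/L) = 6.4 mA/V².
Assume saturation: I_D = ½ k_n V_ov² = 0.5 × 6.4 × 0.46² = 0.677 mA, giving V_DS = V_DD − I_D R_D = 14.8 − 0.677 × 54.8 = -22.3 V.
But -22.3 V < V_ov = 0.46 V, so the device is actually in triode.
In triode I_D = k_n[V_ov V_DS − ½ V_DS²] and I_D = (V_DD − V_DS)/R_D. Equating: 175 V_DS² − 162.3 V_DS + 14.8 = 0, giving V_DS = 0.103 V (the root below V_ov).
I_D = (14.8 − 0.103) / 54.8 = 0.268 mA.

I_D = 0.268 mA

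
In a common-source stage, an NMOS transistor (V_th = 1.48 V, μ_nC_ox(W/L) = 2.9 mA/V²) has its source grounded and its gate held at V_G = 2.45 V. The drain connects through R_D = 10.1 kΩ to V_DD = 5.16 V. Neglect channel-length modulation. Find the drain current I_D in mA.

I_D = 0.492 mA

V_GS = V_G = 2.45 V, so V_ov = 2.45 − 1.48 = 0.97 V.
Assume saturation: I_D = ½ k_n V_ov² = 0.5 × 2.9 × 0.97² = 1.36 mA, giving V_DS = V_DD − I_D R_D = 5.16 − 1.36 × 10.1 = -8.62 V.
But -8.62 V < V_ov = 0.97 V, so the device is actually in triode.
In triode I_D = k_n[V_ov V_DS − ½ V_DS²] and I_D = (V_DD − V_DS)/R_D. Equating: 14.6 V_DS² − 29.41 V_DS + 5.16 = 0, giving V_DS = 0.194 V (the root below V_ov).
I_D = (5.16 − 0.194) / 10.1 = 0.492 mA.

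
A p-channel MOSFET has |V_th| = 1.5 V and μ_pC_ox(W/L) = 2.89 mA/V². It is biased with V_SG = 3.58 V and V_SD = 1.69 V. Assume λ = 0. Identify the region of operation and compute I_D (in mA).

Triode; I_D = 6.03 mA

V_ov = V_SG − |V_th| = 3.58 − 1.5 = 2.08 V.
Since V_SD = 1.69 V < V_ov = 2.08 V, the device is in the triode region.
I_D = k_p [V_ov · V_SD − ½ V_SD²] = 2.89 × [2.08 × 1.69 − 0.5 × 1.69²] = 6.03 mA.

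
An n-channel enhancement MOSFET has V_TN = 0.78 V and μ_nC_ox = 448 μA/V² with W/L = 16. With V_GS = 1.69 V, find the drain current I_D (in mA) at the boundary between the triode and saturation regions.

At the boundary V_DS = V_ov = V_GS − V_TN = 1.69 − 0.78 = 0.91 V.
k_n = μ_nC_ox · (W/L) = 7.168 mA/V².
I_D = ½ k_n V_ov² = 0.5 × 7.168 × 0.91² = 2.97 mA.

I_D = 2.97 mA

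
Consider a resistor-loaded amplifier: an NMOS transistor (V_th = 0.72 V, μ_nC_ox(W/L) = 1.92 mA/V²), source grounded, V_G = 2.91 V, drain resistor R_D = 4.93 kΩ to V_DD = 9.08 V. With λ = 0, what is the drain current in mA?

I_D = 1.75 mA

V_GS = V_G = 2.91 V, so V_ov = 2.91 − 0.72 = 2.19 V.
Assume saturation: I_D = ½ k_n V_ov² = 0.5 × 1.92 × 2.19² = 4.6 mA, giving V_DS = V_DD − I_D R_D = 9.08 − 4.6 × 4.93 = -13.6 V.
But -13.6 V < V_ov = 2.19 V, so the device is actually in triode.
In triode I_D = k_n[V_ov V_DS − ½ V_DS²] and I_D = (V_DD − V_DS)/R_D. Equating: 4.73 V_DS² − 21.73 V_DS + 9.08 = 0, giving V_DS = 0.465 V (the root below V_ov).
I_D = (9.08 − 0.465) / 4.93 = 1.75 mA.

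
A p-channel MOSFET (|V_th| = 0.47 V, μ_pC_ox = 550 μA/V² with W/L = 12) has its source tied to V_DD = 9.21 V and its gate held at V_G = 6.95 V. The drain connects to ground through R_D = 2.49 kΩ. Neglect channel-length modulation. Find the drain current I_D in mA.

V_SG = V_DD − V_G = 9.21 − 6.95 = 2.26 V, so V_ov = 2.26 − 0.47 = 1.79 V.
k_p = μ_pC_ox · (W/L) = 6.6 mA/V².
Assume saturation: I_D = ½ k_p V_ov² = 0.5 × 6.6 × 1.79² = 10.6 mA, giving V_SD = V_DD − I_D R_D = 9.21 − 10.6 × 2.49 = -17.1 V.
But -17.1 V < V_ov = 1.79 V, so the device is actually in triode.
In triode I_D = k_p[V_ov V_SD − ½ V_SD²] and I_D = (V_DD − V_SD)/R_D. Equating: 8.22 V_SD² − 30.42 V_SD + 9.21 = 0, giving V_SD = 0.333 V (the root below V_ov).
I_D = (9.21 − 0.333) / 2.49 = 3.57 mA.

I_D = 3.57 mA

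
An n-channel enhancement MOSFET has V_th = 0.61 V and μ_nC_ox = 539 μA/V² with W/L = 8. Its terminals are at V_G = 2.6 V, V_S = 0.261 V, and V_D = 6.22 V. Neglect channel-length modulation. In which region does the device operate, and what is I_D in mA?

Saturation; I_D = 6.45 mA

V_GS = V_G − V_S = 2.6 − 0.261 = 2.34 V; V_DS = V_D − V_S = 6.22 − 0.261 = 5.96 V.
k_n = μ_nC_ox · (W/L) = 4.312 mA/V².
V_ov = V_GS − V_th = 2.34 − 0.61 = 1.73 V.
Since V_DS = 5.96 V ≥ V_ov = 1.73 V, the device is in saturation.
I_D = ½ k_n V_ov² = 0.5 × 4.312 × 1.73² = 6.45 mA.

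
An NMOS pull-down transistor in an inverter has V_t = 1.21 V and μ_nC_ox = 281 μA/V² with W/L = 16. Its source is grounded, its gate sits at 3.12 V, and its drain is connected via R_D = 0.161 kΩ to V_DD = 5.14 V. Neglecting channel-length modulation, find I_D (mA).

I_D = 8.20 mA

V_GS = V_G = 3.12 V, so V_ov = 3.12 − 1.21 = 1.91 V.
k_n = μ_nC_ox · (W/L) = 4.496 mA/V².
Assume saturation: I_D = ½ k_n V_ov² = 0.5 × 4.496 × 1.91² = 8.2 mA, giving V_DS = V_DD − I_D R_D = 5.14 − 8.2 × 0.161 = 3.82 V.
V_DS = 3.82 V ≥ V_ov = 1.91 V, confirming saturation.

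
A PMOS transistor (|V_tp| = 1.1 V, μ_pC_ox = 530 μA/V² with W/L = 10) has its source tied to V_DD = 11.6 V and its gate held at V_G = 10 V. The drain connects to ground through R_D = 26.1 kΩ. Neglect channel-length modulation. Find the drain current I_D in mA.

V_SG = V_DD − V_G = 11.6 − 10 = 1.6 V, so V_ov = 1.6 − 1.1 = 0.5 V.
k_p = μ_pC_ox · (W/L) = 5.3 mA/V².
Assume saturation: I_D = ½ k_p V_ov² = 0.5 × 5.3 × 0.5² = 0.662 mA, giving V_SD = V_DD − I_D R_D = 11.6 − 0.662 × 26.1 = -5.69 V.
But -5.69 V < V_ov = 0.5 V, so the device is actually in triode.
In triode I_D = k_p[V_ov V_SD − ½ V_SD²] and I_D = (V_DD − V_SD)/R_D. Equating: 69.2 V_SD² − 70.16 V_SD + 11.6 = 0, giving V_SD = 0.208 V (the root below V_ov).
I_D = (11.6 − 0.208) / 26.1 = 0.436 mA.

I_D = 0.436 mA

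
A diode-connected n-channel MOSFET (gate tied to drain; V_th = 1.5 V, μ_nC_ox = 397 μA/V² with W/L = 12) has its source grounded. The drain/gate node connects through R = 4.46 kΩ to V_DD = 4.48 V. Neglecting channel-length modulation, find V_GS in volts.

V_GS = 1.98 V

With gate tied to drain, V_GS = V_DS ≥ V_GS − V_th, so the device is in saturation.
k_n = μ_nC_ox · (W/L) = 4.764 mA/V².
KCL at the drain: ½ k_n (V_GS − V_th)² = (V_DD − V_GS)/R.
Let x = V_GS − 1.5. Then 10.6 x² + x − 2.98 = 0, giving x = 0.485 V (positive root), so V_GS = 1.98 V.
I_D = (V_DD − V_GS)/R = (4.48 − 1.98) / 4.46 = 0.559 mA.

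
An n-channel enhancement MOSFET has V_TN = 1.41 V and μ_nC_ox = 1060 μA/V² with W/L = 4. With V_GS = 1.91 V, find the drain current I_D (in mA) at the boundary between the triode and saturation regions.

At the boundary V_DS = V_ov = V_GS − V_TN = 1.91 − 1.41 = 0.5 V.
k_n = μ_nC_ox · (W/L) = 4.24 mA/V².
I_D = ½ k_n V_ov² = 0.5 × 4.24 × 0.5² = 0.53 mA.

I_D = 0.530 mA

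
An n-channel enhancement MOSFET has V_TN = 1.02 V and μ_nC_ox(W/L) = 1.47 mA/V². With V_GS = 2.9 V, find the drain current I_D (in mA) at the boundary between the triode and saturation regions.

I_D = 2.60 mA

At the boundary V_DS = V_ov = V_GS − V_TN = 2.9 − 1.02 = 1.88 V.
I_D = ½ k_n V_ov² = 0.5 × 1.47 × 1.88² = 2.6 mA.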